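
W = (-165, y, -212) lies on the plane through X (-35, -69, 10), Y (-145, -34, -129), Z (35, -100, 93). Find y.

The plane through X, Y, Z has equation −1404x − 600y + 960z = 100140.
Substituting W: (-600)y + (28140) = 100140, so y = -120.

-120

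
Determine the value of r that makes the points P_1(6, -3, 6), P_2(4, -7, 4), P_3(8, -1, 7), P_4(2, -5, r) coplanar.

5

Normal to plane P_1P_2P_3: n = (0, -2, 4); plane equation n·P = 30.
Requiring n·P_4 = 30: (4)r + (10) = 30.
So r = 5.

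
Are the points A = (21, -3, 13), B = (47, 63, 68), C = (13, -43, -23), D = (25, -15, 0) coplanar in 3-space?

Yes

The four points are coplanar iff the 3×3 determinant with rows AB, AC, AD is zero.
Rows: (26, 66, 55), (-8, -40, -36), (4, -12, -13).
Expanding along the first row: (26)(88) − (66)(248) + (55)(256) = 0.
Zero determinant ⇒ coplanar.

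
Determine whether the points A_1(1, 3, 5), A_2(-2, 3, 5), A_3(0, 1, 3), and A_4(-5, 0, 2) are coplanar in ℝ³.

The four points are coplanar iff the 3×3 determinant with rows A_1A_2, A_1A_3, A_1A_4 is zero.
Rows: (-3, 0, 0), (-1, -2, -2), (-6, -3, -3).
Expanding along the first row: (-3)(0) − (0)(-9) + (0)(-9) = 0.
Zero determinant ⇒ coplanar.

Yes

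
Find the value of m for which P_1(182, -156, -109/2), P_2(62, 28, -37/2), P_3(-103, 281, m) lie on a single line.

Direction P_1P_2 = (-120, 184, 36). From the x-coordinate of P_3, the parameter along the line is τ = (-103 − 182)/(-120) = 19/8.
Then m = (-109/2) + 19/8·(36) = 31.

31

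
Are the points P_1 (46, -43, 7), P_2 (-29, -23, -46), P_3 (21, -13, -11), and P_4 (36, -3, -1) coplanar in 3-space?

No

With P_1 as base: P_1P_2 = (-75, 20, -53), P_1P_3 = (-25, 30, -18), P_1P_4 = (-10, 40, -8).
P_1P_3 × P_1P_4 = (480, -20, -700).
P_1P_2 · (P_1P_3 × P_1P_4) = 700.
Since 700 ≠ 0, the four points are not coplanar.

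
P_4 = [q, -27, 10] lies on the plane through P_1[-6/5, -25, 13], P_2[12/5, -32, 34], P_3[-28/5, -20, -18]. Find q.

The plane through P_1, P_2, P_3 has equation 112x + (96/5)y − (64/5)z = -3904/5.
Substituting P_4: (112)q + (-3232/5) = -3904/5, so q = -6/5.

-6/5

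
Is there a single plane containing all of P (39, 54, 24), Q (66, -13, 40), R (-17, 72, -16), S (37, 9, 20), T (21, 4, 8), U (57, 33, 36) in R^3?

The plane through P, Q, R has normal n = PQ × PR = (2392, 184, -3266) and equation n·X = 24840.
Checking the remaining points: n·S = 24840, n·T = 24840, n·U = 24840.
All equal 24840, so all 6 points lie in one plane.

Yes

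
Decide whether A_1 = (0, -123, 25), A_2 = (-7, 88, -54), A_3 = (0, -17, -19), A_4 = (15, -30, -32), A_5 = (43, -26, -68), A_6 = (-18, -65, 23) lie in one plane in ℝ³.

Yes

The plane through A_1, A_2, A_3 has normal n = A_1A_2 × A_1A_3 = (-910, -308, -742) and equation n·P = 19334.
Checking the remaining points: n·A_4 = 19334, n·A_5 = 19334, n·A_6 = 19334.
All equal 19334, so all 6 points lie in one plane.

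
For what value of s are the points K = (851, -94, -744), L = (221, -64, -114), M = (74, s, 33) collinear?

Direction KL = (-630, 30, 630). From the x-coordinate of M, the parameter along the line is τ = (74 − 851)/(-630) = 37/30.
Then s = (-94) + 37/30·(30) = -57.

-57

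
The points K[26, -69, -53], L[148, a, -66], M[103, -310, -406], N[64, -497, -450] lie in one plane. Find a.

307

Normal to plane KMN: n = (-55407, 17155, -23798); plane equation n·P = -1362983.
Requiring n·L = -1362983: (17155)a + (-6629568) = -1362983.
So a = 307.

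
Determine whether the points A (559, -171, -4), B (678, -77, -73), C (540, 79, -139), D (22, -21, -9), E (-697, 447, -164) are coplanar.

The plane through A, B, C has normal n = AB × AC = (4560, 17376, 31536) and equation n·P = -548400.
Checking the remaining points: n·D = -548400, n·E = -583152.
Since n·E = -583152 ≠ -548400, E is off the plane and the points are not all coplanar.

No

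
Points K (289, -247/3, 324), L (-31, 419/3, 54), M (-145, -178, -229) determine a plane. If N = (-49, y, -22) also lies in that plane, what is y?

The plane through K, L, M has equation −148596x − 59780y + (380884/3)z = 9339344/3.
Substituting N: (-59780)y + (13464164/3) = 9339344/3, so y = 23.

23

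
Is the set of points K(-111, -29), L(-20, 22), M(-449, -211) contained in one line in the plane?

No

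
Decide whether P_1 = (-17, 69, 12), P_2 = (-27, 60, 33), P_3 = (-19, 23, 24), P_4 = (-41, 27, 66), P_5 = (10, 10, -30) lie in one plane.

Yes

The plane through P_1, P_2, P_3 has normal n = P_1P_2 × P_1P_3 = (858, 78, 442) and equation n·P = -3900.
Checking the remaining points: n·P_4 = -3900, n·P_5 = -3900.
All equal -3900, so all 5 points lie in one plane.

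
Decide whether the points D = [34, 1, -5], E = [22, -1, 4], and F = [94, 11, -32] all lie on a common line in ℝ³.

DE = (-12, -2, 9), DF = (60, 10, -27).
Comparing components 2 and 3: (-2)(-27) − (9)(10) = -36 ≠ 0, so DE and DF are not parallel and the points are not collinear.

No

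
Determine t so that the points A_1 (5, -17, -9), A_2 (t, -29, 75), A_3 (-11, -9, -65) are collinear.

29

Collinearity requires A_1A_2 × A_1A_3 = 0; each component is linear in t.
The y-component gives (56)t + (-1624) = 0, so t = 29.
The remaining components then also vanish.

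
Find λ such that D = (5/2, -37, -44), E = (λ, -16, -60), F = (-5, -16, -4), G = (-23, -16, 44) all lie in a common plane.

Coplanarity ⇔ det[DE; DF; DG] = 0.
Expanding, this is linear in λ: (1008)λ + (-16128) = 0.
So λ = 16.

16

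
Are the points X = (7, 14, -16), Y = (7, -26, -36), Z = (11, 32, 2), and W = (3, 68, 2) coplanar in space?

The four points are coplanar iff the 3×3 determinant with rows XY, XZ, XW is zero.
Rows: (0, -40, -20), (4, 18, 18), (-4, 54, 18).
Expanding along the first row: (0)(-648) − (-40)(144) + (-20)(288) = 0.
Zero determinant ⇒ coplanar.

Yes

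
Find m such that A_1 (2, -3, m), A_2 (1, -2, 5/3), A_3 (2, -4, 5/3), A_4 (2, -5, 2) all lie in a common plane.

Coplanarity ⇔ det[A_1A_2; A_1A_3; A_1A_4] = 0.
Expanding, this is linear in m: (1)m + (-4/3) = 0.
So m = 4/3.

4/3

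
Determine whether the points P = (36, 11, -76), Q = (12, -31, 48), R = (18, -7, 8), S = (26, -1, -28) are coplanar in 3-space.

Yes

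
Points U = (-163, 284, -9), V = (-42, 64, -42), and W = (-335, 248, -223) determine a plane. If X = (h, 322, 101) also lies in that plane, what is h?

The plane through U, V, W has equation 45892x + 31570y − 42196z = 1865248.
Substituting X: (45892)h + (5903744) = 1865248, so h = -88.

-88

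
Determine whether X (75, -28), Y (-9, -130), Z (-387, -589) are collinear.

Yes

XY = (-84, -102), XZ = (-462, -561).
Twice the signed area of △XYZ is (-84)(-561) − (-102)(-462) = 0.
The triangle is degenerate (zero area), so the points are collinear.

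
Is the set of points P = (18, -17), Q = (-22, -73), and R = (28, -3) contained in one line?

Yes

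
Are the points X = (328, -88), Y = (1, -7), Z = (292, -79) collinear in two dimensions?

XY = (-327, 81), XZ = (-36, 9).
Twice the signed area of △XYZ is (-327)(9) − (81)(-36) = -27.
The area is nonzero, so the three points are not collinear.

No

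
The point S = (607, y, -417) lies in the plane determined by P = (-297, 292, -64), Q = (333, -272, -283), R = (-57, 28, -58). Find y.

A normal to the plane is n = PQ × PR = (-61200, -56340, -30960).
S lies in the plane iff n · PS = 0.
This gives (-56340)y + (-27944640) = 0, so y = -496.

-496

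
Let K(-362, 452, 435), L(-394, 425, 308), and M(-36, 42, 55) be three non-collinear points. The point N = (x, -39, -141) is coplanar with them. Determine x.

-35

The plane through K, L, M has equation −41810x − 53562y + 21922z = 461266.
Substituting N: (-41810)x + (-1002084) = 461266, so x = -35.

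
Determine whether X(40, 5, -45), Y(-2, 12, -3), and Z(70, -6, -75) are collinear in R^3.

No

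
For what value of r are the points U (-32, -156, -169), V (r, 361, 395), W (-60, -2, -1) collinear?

Direction UW = (-28, 154, 168). From the y-coordinate of V, the parameter along the line is τ = (361 − (-156))/154 = 47/14.
Then r = (-32) + 47/14·(-28) = -126.

-126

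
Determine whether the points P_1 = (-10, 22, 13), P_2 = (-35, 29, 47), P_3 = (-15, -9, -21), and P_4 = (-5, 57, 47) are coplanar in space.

The four points are coplanar iff the 3×3 determinant with rows P_1P_2, P_1P_3, P_1P_4 is zero.
Rows: (-25, 7, 34), (-5, -31, -34), (5, 35, 34).
Expanding along the first row: (-25)(136) − (7)(0) + (34)(-20) = -4080.
Nonzero ⇒ not coplanar.

No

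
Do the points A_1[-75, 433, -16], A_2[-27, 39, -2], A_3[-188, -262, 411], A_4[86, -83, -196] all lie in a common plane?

The four points are coplanar iff the 3×3 determinant with rows A_1A_2, A_1A_3, A_1A_4 is zero.
Rows: (48, -394, 14), (-113, -695, 427), (161, -516, -180).
Expanding along the first row: (48)(345432) − (-394)(-48407) + (14)(170203) = -108780.
Nonzero ⇒ not coplanar.

No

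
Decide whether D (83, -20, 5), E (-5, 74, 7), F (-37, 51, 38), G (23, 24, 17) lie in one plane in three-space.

Yes

The four points are coplanar iff the 3×3 determinant with rows DE, DF, DG is zero.
Rows: (-88, 94, 2), (-120, 71, 33), (-60, 44, 12).
Expanding along the first row: (-88)(-600) − (94)(540) + (2)(-1020) = 0.
Zero determinant ⇒ coplanar.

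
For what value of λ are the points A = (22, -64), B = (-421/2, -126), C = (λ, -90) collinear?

-151/2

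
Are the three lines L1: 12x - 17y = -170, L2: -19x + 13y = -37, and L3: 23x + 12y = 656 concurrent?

No

The three lines meet at one point iff the augmented coefficient matrix [aᵢ bᵢ cᵢ] has rank < 3, i.e. its determinant vanishes.
Here the determinant is -167.
Nonzero, so no common point exists.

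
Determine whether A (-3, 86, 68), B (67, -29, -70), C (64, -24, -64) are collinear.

AB = (70, -115, -138), AC = (67, -110, -132).
Comparing components 3 and 1: (-138)(67) − (70)(-132) = -6 ≠ 0, so AB and AC are not parallel and the points are not collinear.

No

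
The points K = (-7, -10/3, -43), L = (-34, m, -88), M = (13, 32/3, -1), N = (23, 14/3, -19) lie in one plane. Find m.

Normal to plane KMN: n = (0, 780, -260); plane equation n·P = 8580.
Requiring n·L = 8580: (780)m + (22880) = 8580.
So m = -55/3.

-55/3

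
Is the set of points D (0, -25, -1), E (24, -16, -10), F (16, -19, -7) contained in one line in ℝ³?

DE = (24, 9, -9), DF = (16, 6, -6).
DE × DF = (0, 0, 0).
The cross product vanishes, so the three points are collinear.

Yes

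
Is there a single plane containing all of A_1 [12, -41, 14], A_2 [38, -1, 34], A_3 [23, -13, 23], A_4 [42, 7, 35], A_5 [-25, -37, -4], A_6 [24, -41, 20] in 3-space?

The plane through A_1, A_2, A_3 has normal n = A_1A_2 × A_1A_3 = (-200, -14, 288) and equation n·P = 2206.
Checking the remaining points: n·A_4 = 1582, n·A_5 = 4366, n·A_6 = 1534.
Since n·A_4 = 1582 ≠ 2206, A_4 is off the plane and the points are not all coplanar.

No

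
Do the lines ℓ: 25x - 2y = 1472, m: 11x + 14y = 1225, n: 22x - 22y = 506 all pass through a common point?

No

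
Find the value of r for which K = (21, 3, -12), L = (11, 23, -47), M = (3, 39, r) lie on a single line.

-75

Collinearity requires KL × KM = 0; each component is linear in r.
The x-component gives (20)r + (1500) = 0, so r = -75.
The remaining components then also vanish.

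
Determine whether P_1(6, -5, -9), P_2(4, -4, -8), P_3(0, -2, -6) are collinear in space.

P_1P_2 = (-2, 1, 1), P_1P_3 = (-6, 3, 3).
Each component of P_1P_3 is 3 times the corresponding component of P_1P_2, so P_1P_3 = 3·P_1P_2 and the points are collinear.

Yes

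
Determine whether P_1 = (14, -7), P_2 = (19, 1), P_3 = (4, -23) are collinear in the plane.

Yes

P_1P_2 = (5, 8), P_1P_3 = (-10, -16).
Checking proportionality: P_1P_3 = -2·P_1P_2, so the vectors are parallel and the points are collinear.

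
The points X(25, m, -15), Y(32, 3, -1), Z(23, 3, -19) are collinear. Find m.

Collinearity requires XY × XZ = 0; each component is linear in m.
The x-component gives (18)m + (-54) = 0, so m = 3.
The remaining components then also vanish.

3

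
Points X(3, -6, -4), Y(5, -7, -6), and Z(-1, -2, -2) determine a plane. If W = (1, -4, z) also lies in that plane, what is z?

-3

A normal to the plane is n = XY × XZ = (6, 4, 4).
W lies in the plane iff n · XW = 0.
This gives (4)z + (12) = 0, so z = -3.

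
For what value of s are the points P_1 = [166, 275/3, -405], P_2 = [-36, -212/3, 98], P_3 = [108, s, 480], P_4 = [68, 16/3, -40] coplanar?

-4/3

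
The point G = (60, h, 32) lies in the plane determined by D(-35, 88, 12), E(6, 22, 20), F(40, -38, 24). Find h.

-62

The plane through D, E, F has equation 216x + 108y − 216z = -648.
Substituting G: (108)h + (6048) = -648, so h = -62.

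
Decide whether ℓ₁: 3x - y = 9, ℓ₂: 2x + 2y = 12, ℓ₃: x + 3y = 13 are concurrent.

Intersecting ℓ₁ and ℓ₂: solving the 2×2 system gives (x, y) = (15/4, 9/4).
Substitute into ℓ₃: (1)(15/4) + (3)(9/4) = 21/2.
But ℓ₃ requires 13 ≠ 21/2, so the three lines have no common point.

No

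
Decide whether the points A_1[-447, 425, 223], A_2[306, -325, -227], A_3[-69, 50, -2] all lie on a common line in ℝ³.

A_1A_2 = (753, -750, -450), A_1A_3 = (378, -375, -225).
Comparing components 3 and 1: (-450)(378) − (753)(-225) = -675 ≠ 0, so A_1A_2 and A_1A_3 are not parallel and the points are not collinear.

No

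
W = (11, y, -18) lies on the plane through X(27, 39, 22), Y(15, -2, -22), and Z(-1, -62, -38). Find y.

The plane through X, Y, Z has equation −1984x + 512y + 64z = -32192.
Substituting W: (512)y + (-22976) = -32192, so y = -18.

-18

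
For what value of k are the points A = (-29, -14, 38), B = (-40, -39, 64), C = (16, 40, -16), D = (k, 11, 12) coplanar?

Normal to plane ABC: n = (-54, 576, 531); plane equation n·P = 13680.
Requiring n·D = 13680: (-54)k + (12708) = 13680.
So k = -18.

-18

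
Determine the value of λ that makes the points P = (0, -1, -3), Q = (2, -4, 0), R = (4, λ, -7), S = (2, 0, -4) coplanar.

Normal to plane PQS: n = (0, 8, 8); plane equation n·X = -32.
Requiring n·R = -32: (8)λ + (-56) = -32.
So λ = 3.

3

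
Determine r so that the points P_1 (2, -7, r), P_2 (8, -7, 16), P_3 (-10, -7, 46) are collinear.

Direction P_2P_3 = (-18, 0, 30). From the x-coordinate of P_1, the parameter along the line is τ = (2 − 8)/(-18) = 1/3.
Then r = 16 + 1/3·(30) = 26.

26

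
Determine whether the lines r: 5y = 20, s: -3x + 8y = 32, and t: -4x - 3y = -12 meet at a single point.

Yes

Intersecting r and s: solving the 2×2 system gives (x, y) = (0, 4).
Substitute into t: (-4)(0) + (-3)(4) = -12.
This equals -12, so (0, 4) lies on all three lines and they are concurrent.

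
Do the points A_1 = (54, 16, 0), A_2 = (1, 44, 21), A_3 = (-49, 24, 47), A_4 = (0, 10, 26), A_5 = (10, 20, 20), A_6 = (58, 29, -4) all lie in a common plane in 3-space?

The plane through A_1, A_2, A_3 has normal n = A_1A_2 × A_1A_3 = (1148, 328, 2460) and equation n·P = 67240.
Checking the remaining points: n·A_4 = 67240, n·A_5 = 67240, n·A_6 = 66256.
Since n·A_6 = 66256 ≠ 67240, A_6 is off the plane and the points are not all coplanar.

No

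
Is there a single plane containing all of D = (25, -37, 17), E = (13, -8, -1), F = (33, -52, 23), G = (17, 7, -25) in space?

With D as base: DE = (-12, 29, -18), DF = (8, -15, 6), DG = (-8, 44, -42).
DF × DG = (366, 288, 232).
DE · (DF × DG) = -216.
Since -216 ≠ 0, the four points are not coplanar.

No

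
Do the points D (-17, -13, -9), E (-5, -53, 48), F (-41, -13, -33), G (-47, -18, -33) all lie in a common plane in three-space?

With D as base: DE = (12, -40, 57), DF = (-24, 0, -24), DG = (-30, -5, -24).
DF × DG = (-120, 144, 120).
DE · (DF × DG) = -360.
Since -360 ≠ 0, the four points are not coplanar.

No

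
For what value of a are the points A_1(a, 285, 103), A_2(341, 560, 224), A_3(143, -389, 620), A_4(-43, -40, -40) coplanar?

165

The points are coplanar iff A_1A_2 · (A_1A_3 × A_1A_4) = 0.
Expanding, this is linear in a: (-488136)a + (80542440) = 0.
So a = 165.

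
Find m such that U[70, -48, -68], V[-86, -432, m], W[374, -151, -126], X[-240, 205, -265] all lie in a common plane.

718

Coplanarity ⇔ det[UV; UW; UX] = 0.
Expanding, this is linear in m: (44982)m + (-32297076) = 0.
So m = 718.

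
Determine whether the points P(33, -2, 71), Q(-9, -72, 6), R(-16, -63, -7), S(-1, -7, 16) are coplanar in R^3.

A normal to the plane through P, Q, R is n = PQ × PR = (1495, -91, -868).
The plane has equation n·X = -12111. For S: n·S = -14746.
-14746 ≠ -12111, so S is off the plane.

No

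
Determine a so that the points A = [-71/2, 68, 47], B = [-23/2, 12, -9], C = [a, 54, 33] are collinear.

-59/2

Direction AB = (24, -56, -56). From the y-coordinate of C, the parameter along the line is τ = (54 − 68)/(-56) = 1/4.
Then a = (-71/2) + 1/4·(24) = -59/2.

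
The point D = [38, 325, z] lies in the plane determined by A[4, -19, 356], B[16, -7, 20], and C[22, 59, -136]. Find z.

-534

A normal to the plane is n = AB × AC = (20304, -144, 720).
D lies in the plane iff n · AD = 0.
This gives (720)z + (384480) = 0, so z = -534.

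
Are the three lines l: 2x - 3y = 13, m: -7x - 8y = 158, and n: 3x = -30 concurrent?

Intersecting l and m: solving the 2×2 system gives (x, y) = (-10, -11).
Substitute into n: (3)(-10) + (0)(-11) = -30.
This equals -30, so (-10, -11) lies on all three lines and they are concurrent.

Yes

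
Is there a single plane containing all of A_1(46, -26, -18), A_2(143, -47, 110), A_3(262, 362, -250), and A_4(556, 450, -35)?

The four points are coplanar iff the 3×3 determinant with rows A_1A_2, A_1A_3, A_1A_4 is zero.
Rows: (97, -21, 128), (216, 388, -232), (510, 476, -17).
Expanding along the first row: (97)(103836) − (-21)(114648) + (128)(-95064) = 311508.
Nonzero ⇒ not coplanar.

No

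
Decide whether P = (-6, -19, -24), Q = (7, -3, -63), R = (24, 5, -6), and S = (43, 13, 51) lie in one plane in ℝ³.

A normal to the plane through P, Q, R is n = PQ × PR = (1224, -1404, -168).
The plane has equation n·X = 23364. For S: n·S = 25812.
25812 ≠ 23364, so S is off the plane.

No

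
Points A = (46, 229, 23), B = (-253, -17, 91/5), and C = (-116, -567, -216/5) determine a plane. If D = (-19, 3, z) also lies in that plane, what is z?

The plane through A, B, C has equation (62322/5)x − (95081/5)y + 198152z = 3880743/5.
Substituting D: (198152)z + (-1469361/5) = 3880743/5, so z = 27/5.

27/5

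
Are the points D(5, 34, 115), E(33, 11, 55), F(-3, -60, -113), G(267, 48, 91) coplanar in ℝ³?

With D as base: DE = (28, -23, -60), DF = (-8, -94, -228), DG = (262, 14, -24).
DF × DG = (5448, -59928, 24516).
DE · (DF × DG) = 59928.
Since 59928 ≠ 0, the four points are not coplanar.

No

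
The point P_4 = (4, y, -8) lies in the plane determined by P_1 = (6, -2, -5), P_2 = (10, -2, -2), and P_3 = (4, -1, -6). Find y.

A normal to the plane is n = P_1P_2 × P_1P_3 = (-3, -2, 4).
P_4 lies in the plane iff n · P_1P_4 = 0.
This gives (-2)y + (-10) = 0, so y = -5.

-5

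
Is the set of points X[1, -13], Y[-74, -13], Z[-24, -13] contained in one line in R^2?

Yes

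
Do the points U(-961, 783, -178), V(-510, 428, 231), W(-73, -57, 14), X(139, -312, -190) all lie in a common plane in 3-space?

The four points are coplanar iff the 3×3 determinant with rows UV, UW, UX is zero.
Rows: (451, -355, 409), (888, -840, 192), (1100, -1095, -12).
Expanding along the first row: (451)(220320) − (-355)(-221856) + (409)(-48360) = 826200.
Nonzero ⇒ not coplanar.

No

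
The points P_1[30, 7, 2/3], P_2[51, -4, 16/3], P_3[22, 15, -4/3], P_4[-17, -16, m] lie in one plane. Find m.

The points are coplanar iff P_1P_2 · (P_1P_3 × P_1P_4) = 0.
Expanding, this is linear in m: (80)m + (560) = 0.
So m = -7.

-7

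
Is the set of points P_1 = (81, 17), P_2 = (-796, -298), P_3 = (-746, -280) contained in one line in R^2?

No

P_1P_2 = (-877, -315), P_1P_3 = (-827, -297).
Twice the signed area of △P_1P_2P_3 is (-877)(-297) − (-315)(-827) = -36.
The area is nonzero, so the three points are not collinear.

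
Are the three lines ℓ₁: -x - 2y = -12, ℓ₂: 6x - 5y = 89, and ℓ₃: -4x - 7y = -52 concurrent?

The three lines meet at one point iff the augmented coefficient matrix [aᵢ bᵢ cᵢ] has rank < 3, i.e. its determinant vanishes.
Here the determinant is -51.
Nonzero, so no common point exists.

No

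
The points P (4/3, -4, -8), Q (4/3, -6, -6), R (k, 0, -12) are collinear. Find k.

4/3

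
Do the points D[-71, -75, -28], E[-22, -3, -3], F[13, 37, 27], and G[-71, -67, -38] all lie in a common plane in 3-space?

No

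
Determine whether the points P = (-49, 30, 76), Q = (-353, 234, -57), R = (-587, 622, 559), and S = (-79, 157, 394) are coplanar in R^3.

With P as base: PQ = (-304, 204, -133), PR = (-538, 592, 483), PS = (-30, 127, 318).
PR × PS = (126915, 156594, -50566).
PQ · (PR × PS) = 88294.
Since 88294 ≠ 0, the four points are not coplanar.

No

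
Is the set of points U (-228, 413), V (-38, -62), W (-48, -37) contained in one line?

UV = (190, -475), UW = (180, -450).
Twice the signed area of △UVW is (190)(-450) − (-475)(180) = 0.
The triangle is degenerate (zero area), so the points are collinear.

Yes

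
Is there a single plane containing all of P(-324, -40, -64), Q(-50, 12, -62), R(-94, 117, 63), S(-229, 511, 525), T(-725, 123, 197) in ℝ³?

The plane through P, Q, R has normal n = PQ × PR = (6290, -34338, 31058) and equation n·X = -2652152.
Checking the remaining points: n·S = -2681678, n·T = -2665398.
Since n·S = -2681678 ≠ -2652152, S is off the plane and the points are not all coplanar.

No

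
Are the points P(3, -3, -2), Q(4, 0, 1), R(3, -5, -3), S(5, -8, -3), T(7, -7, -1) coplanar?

No

The plane through P, Q, R has normal n = PQ × PR = (3, 1, -2) and equation n·X = 10.
Checking the remaining points: n·S = 13, n·T = 16.
Since n·S = 13 ≠ 10, S is off the plane and the points are not all coplanar.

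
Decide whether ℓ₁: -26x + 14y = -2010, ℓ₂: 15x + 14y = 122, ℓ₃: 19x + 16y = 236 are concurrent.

Intersecting ℓ₁ and ℓ₂: solving the 2×2 system gives (x, y) = (52, -47).
Substitute into ℓ₃: (19)(52) + (16)(-47) = 236.
This equals 236, so (52, -47) lies on all three lines and they are concurrent.

Yes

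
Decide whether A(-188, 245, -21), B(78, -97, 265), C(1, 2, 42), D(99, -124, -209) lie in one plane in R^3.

Yes

A normal to the plane through A, B, C is n = AB × AC = (47952, 37296, 0).
The plane has equation n·P = 122544. For D: n·D = 122544.
Equal, so D lies in the plane and all four are coplanar.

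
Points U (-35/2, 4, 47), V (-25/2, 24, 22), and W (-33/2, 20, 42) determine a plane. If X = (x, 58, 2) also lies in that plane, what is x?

-17/2

Coplanarity requires UV · (UW × UX) = 0.
UV = (5, 20, -25), UW = (1, 16, -5); the triple product is linear in x with coefficient 300 and constant term 2550.
Setting it to zero: x = -17/2.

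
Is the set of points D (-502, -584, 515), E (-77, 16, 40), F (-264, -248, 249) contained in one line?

Yes

DE = (425, 600, -475), DF = (238, 336, -266).
DE × DF = (0, 0, 0).
The cross product vanishes, so the three points are collinear.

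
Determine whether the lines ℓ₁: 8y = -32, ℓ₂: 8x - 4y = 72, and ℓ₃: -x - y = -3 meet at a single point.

Intersecting ℓ₁ and ℓ₂: solving the 2×2 system gives (x, y) = (7, -4).
Substitute into ℓ₃: (-1)(7) + (-1)(-4) = -3.
This equals -3, so (7, -4) lies on all three lines and they are concurrent.

Yes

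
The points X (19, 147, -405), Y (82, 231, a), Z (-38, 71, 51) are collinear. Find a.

-909

Collinearity requires XY × XZ = 0; each component is linear in a.
The x-component gives (76)a + (69084) = 0, so a = -909.
The remaining components then also vanish.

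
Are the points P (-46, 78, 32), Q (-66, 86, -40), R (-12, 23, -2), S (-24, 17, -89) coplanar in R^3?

No

A normal to the plane through P, Q, R is n = PQ × PR = (-4232, -3128, 828).
The plane has equation n·X = -22816. For S: n·S = -25300.
-25300 ≠ -22816, so S is off the plane.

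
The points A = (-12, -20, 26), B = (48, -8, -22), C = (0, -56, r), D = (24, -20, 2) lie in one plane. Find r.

42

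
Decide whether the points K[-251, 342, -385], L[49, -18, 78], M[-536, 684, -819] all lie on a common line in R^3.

No

KL = (300, -360, 463), KM = (-285, 342, -434).
Comparing components 2 and 3: (-360)(-434) − (463)(342) = -2106 ≠ 0, so KL and KM are not parallel and the points are not collinear.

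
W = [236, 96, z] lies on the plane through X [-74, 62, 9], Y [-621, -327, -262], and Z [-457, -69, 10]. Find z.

-89

A normal to the plane is n = XY × XZ = (-35890, 104340, -77330).
W lies in the plane iff n · XW = 0.
This gives (-77330)z + (-6882370) = 0, so z = -89.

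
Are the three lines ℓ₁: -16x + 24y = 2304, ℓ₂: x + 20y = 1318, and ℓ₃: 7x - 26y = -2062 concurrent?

Yes

The three lines meet at one point iff the augmented coefficient matrix [aᵢ bᵢ cᵢ] has rank < 3, i.e. its determinant vanishes.
Here the determinant is 0.
It vanishes, so the lines are concurrent at (-42, 68).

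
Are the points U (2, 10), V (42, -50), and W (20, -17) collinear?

UV = (40, -60), UW = (18, -27).
Checking proportionality: UW = 9/20·UV, so the vectors are parallel and the points are collinear.

Yes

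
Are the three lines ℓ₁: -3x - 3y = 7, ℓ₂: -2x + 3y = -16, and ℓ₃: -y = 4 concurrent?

No

The three lines meet at one point iff the augmented coefficient matrix [aᵢ bᵢ cᵢ] has rank < 3, i.e. its determinant vanishes.
Here the determinant is 2.
Nonzero, so no common point exists.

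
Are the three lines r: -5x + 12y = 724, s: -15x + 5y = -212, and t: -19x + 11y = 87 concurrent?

No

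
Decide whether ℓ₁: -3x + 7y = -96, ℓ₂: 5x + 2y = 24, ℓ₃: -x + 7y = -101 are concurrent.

No

Lines aᵢx + bᵢy = cᵢ with pairwise distinct directions are concurrent exactly when det[aᵢ bᵢ cᵢ] = 0.
Here the determinant is 925.
Nonzero, so no common point exists.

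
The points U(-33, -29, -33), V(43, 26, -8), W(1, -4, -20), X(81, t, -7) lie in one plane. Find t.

51

The points are coplanar iff UV · (UW × UX) = 0.
Expanding, this is linear in t: (-138)t + (7038) = 0.
So t = 51.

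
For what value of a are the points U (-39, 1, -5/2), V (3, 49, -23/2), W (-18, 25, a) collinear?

Collinearity requires UV × UW = 0; each component is linear in a.
The x-component gives (48)a + (336) = 0, so a = -7.
The remaining components then also vanish.

-7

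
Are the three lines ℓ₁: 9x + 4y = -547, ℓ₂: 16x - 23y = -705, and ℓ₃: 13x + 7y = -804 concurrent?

No

Intersecting ℓ₁ and ℓ₂: solving the 2×2 system gives (x, y) = (-15401/271, -2407/271).
Substitute into ℓ₃: (13)(-15401/271) + (7)(-2407/271) = -217062/271.
But ℓ₃ requires -804 ≠ -217062/271, so the three lines have no common point.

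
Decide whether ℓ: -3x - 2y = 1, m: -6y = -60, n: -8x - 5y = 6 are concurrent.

Intersecting ℓ and m: solving the 2×2 system gives (x, y) = (-7, 10).
Substitute into n: (-8)(-7) + (-5)(10) = 6.
This equals 6, so (-7, 10) lies on all three lines and they are concurrent.

Yes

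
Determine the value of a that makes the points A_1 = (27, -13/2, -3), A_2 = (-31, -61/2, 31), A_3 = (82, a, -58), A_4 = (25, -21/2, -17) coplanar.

23/2

Normal to plane A_1A_2A_4: n = (472, -880, 184); plane equation n·P = 17912.
Requiring n·A_3 = 17912: (-880)a + (28032) = 17912.
So a = 23/2.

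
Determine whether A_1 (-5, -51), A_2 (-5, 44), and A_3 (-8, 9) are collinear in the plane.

No

A_1A_2 = (0, 95), A_1A_3 = (-3, 60).
det[A_1A_2; A_1A_3] = (0)(60) − (95)(-3) = 285.
The determinant is nonzero, so they are not collinear.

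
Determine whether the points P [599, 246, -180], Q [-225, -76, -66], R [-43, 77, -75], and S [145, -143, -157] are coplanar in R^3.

No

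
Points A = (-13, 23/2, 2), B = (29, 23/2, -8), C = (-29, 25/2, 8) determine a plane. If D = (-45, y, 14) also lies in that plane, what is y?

27/2

The plane through A, B, C has equation 10x − 92y + 42z = -1104.
Substituting D: (-92)y + (138) = -1104, so y = 27/2.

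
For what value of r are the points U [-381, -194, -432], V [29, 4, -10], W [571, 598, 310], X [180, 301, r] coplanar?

The points are coplanar iff UV · (UW × UX) = 0.
Expanding, this is linear in r: (136224)r + (2043360) = 0.
So r = -15.

-15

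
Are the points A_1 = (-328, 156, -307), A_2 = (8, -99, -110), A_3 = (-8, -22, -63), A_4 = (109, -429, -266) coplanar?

No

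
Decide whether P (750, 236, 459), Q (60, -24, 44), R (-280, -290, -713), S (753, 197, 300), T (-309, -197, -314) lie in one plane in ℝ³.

Yes

The plane through P, Q, R has normal n = PQ × PR = (86430, -381230, 95140) and equation n·X = 18521480.
Checking the remaining points: n·S = 18521480, n·T = 18521480.
All equal 18521480, so all 5 points lie in one plane.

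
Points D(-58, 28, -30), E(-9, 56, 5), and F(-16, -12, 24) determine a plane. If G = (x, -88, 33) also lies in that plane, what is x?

Coplanarity requires DE · (DF × DG) = 0.
DE = (49, 28, 35), DF = (42, -40, 54); the triple product is linear in x with coefficient 2912 and constant term 107744.
Setting it to zero: x = -37.

-37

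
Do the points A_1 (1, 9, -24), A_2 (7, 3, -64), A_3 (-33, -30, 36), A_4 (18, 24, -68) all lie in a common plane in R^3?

With A_1 as base: A_1A_2 = (6, -6, -40), A_1A_3 = (-34, -39, 60), A_1A_4 = (17, 15, -44).
A_1A_3 × A_1A_4 = (816, -476, 153).
A_1A_2 · (A_1A_3 × A_1A_4) = 1632.
Since 1632 ≠ 0, the four points are not coplanar.

No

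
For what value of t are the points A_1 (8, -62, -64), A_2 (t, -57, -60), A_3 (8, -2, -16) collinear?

Collinearity requires A_1A_2 × A_1A_3 = 0; each component is linear in t.
The y-component gives (-48)t + (384) = 0, so t = 8.
The remaining components then also vanish.

8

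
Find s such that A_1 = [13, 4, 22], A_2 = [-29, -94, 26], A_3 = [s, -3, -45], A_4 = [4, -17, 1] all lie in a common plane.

Normal to plane A_1A_2A_4: n = (2142, -918, 0); plane equation n·P = 24174.
Requiring n·A_3 = 24174: (2142)s + (2754) = 24174.
So s = 10.

10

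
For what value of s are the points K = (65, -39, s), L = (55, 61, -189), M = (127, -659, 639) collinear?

Direction LM = (72, -720, 828). From the x-coordinate of K, the parameter along the line is τ = (65 − 55)/72 = 5/36.
Then s = (-189) + 5/36·(828) = -74.

-74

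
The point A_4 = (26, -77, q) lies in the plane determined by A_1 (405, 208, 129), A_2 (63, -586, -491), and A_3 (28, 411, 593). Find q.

Coplanarity requires A_1A_2 · (A_1A_3 × A_1A_4) = 0.
A_1A_2 = (-342, -794, -620), A_1A_3 = (-377, 203, 464); the triple product is linear in q with coefficient -368764 and constant term 27657300.
Setting it to zero: q = 75.

75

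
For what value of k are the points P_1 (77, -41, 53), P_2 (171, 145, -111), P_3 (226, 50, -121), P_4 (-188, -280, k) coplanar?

395

Normal to plane P_1P_2P_3: n = (-17440, -8080, -19160); plane equation n·P = -2027080.
Requiring n·P_4 = -2027080: (-19160)k + (5541120) = -2027080.
So k = 395.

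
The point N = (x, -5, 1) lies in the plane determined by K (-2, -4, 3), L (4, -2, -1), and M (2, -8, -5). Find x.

-1

The plane through K, L, M has equation −32x + 32y − 32z = -160.
Substituting N: (-32)x + (-192) = -160, so x = -1.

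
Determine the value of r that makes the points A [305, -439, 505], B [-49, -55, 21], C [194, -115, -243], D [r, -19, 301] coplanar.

-262

Normal to plane ABC: n = (-130416, -211068, -72072); plane equation n·P = 16485612.
Requiring n·D = 16485612: (-130416)r + (-17683380) = 16485612.
So r = -262.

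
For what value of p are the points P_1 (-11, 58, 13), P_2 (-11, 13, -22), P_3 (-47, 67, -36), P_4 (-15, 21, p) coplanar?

-22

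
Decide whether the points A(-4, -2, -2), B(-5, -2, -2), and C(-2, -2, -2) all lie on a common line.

Yes

AB = (-1, 0, 0), AC = (2, 0, 0).
Each component of AC is -2 times the corresponding component of AB, so AC = -2·AB and the points are collinear.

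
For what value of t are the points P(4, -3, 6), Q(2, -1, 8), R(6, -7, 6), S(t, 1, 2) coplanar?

4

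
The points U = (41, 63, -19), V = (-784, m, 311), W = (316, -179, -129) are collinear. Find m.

Direction UW = (275, -242, -110). From the x-coordinate of V, the parameter along the line is τ = (-784 − 41)/275 = -3.
Then m = 63 + (-3)·(-242) = 789.

789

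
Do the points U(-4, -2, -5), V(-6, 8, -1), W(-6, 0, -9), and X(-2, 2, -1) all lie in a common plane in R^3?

No

The four points are coplanar iff the 3×3 determinant with rows UV, UW, UX is zero.
Rows: (-2, 10, 4), (-2, 2, -4), (2, 4, 4).
Expanding along the first row: (-2)(24) − (10)(0) + (4)(-12) = -96.
Nonzero ⇒ not coplanar.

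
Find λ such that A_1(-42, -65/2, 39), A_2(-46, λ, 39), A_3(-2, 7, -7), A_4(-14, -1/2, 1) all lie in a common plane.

-33

Normal to plane A_1A_3A_4: n = (-29, 232, 174); plane equation n·P = 464.
Requiring n·A_2 = 464: (232)λ + (8120) = 464.
So λ = -33.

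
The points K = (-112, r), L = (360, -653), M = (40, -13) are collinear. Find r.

291

The three points are collinear iff det[KL; KM] = 0.
This determinant is linear in r: (-320)r + (93120) = 0, so r = 291.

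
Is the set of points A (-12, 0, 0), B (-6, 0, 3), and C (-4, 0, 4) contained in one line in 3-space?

AB = (6, 0, 3), AC = (8, 0, 4).
AB × AC = (0, 0, 0).
The cross product vanishes, so the three points are collinear.

Yes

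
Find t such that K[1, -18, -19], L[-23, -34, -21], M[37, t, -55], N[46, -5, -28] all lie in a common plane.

-46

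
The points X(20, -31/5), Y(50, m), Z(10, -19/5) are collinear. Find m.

Collinearity: (Y − X) must be parallel to (Z − X) = (-10, 12/5).
Cross-multiplying the components: (m − (-31/5))·(-10) = (30)·(12/5).
Solving gives m = -67/5.

-67/5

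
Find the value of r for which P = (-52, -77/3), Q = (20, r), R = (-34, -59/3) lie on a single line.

-5/3

The three points are collinear iff det[PQ; PR] = 0.
This determinant is linear in r: (-18)r + (-30) = 0, so r = -5/3.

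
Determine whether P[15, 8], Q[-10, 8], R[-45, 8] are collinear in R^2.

Yes

PQ = (-25, 0), PR = (-60, 0).
Checking proportionality: PR = 12/5·PQ, so the vectors are parallel and the points are collinear.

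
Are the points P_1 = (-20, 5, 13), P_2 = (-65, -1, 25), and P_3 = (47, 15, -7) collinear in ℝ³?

No

P_1P_2 = (-45, -6, 12), P_1P_3 = (67, 10, -20).
P_1P_2 × P_1P_3 = (0, -96, -48).
The cross product is nonzero, so the points do not lie on one line.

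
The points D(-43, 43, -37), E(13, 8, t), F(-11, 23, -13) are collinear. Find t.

5

Direction DF = (32, -20, 24). From the x-coordinate of E, the parameter along the line is τ = (13 − (-43))/32 = 7/4.
Then t = (-37) + 7/4·(24) = 5.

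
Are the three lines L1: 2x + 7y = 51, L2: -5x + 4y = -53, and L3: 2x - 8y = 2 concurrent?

The three lines meet at one point iff the augmented coefficient matrix [aᵢ bᵢ cᵢ] has rank < 3, i.e. its determinant vanishes.
Here the determinant is 128.
Nonzero, so no common point exists.

No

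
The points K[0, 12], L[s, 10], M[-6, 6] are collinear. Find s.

-2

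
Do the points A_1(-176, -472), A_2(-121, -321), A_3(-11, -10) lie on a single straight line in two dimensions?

A_1A_2 = (55, 151), A_1A_3 = (165, 462).
Twice the signed area of △A_1A_2A_3 is (55)(462) − (151)(165) = 495.
The area is nonzero, so the three points are not collinear.

No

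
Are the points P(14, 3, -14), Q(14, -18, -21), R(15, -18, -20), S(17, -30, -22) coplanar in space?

Yes

A normal to the plane through P, Q, R is n = PQ × PR = (-21, -7, 21).
The plane has equation n·X = -609. For S: n·S = -609.
Equal, so S lies in the plane and all four are coplanar.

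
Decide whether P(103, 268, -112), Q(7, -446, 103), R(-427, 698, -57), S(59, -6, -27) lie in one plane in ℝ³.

No

The four points are coplanar iff the 3×3 determinant with rows PQ, PR, PS is zero.
Rows: (-96, -714, 215), (-530, 430, 55), (-44, -274, 85).
Expanding along the first row: (-96)(51620) − (-714)(-42630) + (215)(164140) = -103240.
Nonzero ⇒ not coplanar.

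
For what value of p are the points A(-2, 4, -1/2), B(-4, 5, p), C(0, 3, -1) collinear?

0

Collinearity requires AB × AC = 0; each component is linear in p.
The x-component gives (1)p + (0) = 0, so p = 0.
The remaining components then also vanish.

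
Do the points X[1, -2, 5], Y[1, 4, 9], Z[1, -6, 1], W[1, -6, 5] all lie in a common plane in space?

Yes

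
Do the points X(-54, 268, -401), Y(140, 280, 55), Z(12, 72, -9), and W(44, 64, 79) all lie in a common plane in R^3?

No

A normal to the plane through X, Y, Z is n = XY × XZ = (94080, -45952, -38816).
The plane has equation n·P = -1830240. For W: n·W = -1867872.
-1867872 ≠ -1830240, so W is off the plane.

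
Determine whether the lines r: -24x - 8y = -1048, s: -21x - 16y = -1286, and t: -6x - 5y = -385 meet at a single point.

The three lines meet at one point iff the augmented coefficient matrix [aᵢ bᵢ cᵢ] has rank < 3, i.e. its determinant vanishes.
Here the determinant is 0.
It vanishes, so the lines are concurrent at (30, 41).

Yes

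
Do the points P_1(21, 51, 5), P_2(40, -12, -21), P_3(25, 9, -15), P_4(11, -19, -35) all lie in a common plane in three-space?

No

A normal to the plane through P_1, P_2, P_3 is n = P_1P_2 × P_1P_3 = (168, 276, -546).
The plane has equation n·P = 14874. For P_4: n·P_4 = 15714.
15714 ≠ 14874, so P_4 is off the plane.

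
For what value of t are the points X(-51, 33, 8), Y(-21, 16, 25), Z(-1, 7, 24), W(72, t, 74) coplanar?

The points are coplanar iff XY · (XZ × XW) = 0.
Expanding, this is linear in t: (370)t + (13320) = 0.
So t = -36.

-36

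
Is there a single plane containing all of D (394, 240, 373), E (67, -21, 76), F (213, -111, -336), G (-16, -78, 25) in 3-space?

Yes

The four points are coplanar iff the 3×3 determinant with rows DE, DF, DG is zero.
Rows: (-327, -261, -297), (-181, -351, -709), (-410, -318, -348).
Expanding along the first row: (-327)(-103314) − (-261)(-227702) + (-297)(-86352) = 0.
Zero determinant ⇒ coplanar.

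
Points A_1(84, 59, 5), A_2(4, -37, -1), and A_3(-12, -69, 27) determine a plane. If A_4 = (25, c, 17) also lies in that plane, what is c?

-19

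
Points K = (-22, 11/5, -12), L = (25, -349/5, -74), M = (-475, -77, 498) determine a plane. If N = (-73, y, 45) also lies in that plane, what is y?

The plane through K, L, M has equation −(208152/5)x + 4116y − (181692/5)z = 6804924/5.
Substituting N: (4116)y + (7018956/5) = 6804924/5, so y = -52/5.

-52/5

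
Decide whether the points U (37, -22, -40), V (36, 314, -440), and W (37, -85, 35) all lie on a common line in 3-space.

UV = (-1, 336, -400), UW = (0, -63, 75).
UV × UW = (0, 75, 63).
The cross product is nonzero, so the points do not lie on one line.

No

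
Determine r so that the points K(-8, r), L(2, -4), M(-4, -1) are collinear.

The three points are collinear iff det[KL; KM] = 0.
This determinant is linear in r: (-6)r + (6) = 0, so r = 1.

1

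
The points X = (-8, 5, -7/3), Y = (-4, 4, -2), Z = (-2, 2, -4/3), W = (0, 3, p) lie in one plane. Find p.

-5/3

Normal to plane XYZ: n = (0, -2, -6); plane equation n·P = 4.
Requiring n·W = 4: (-6)p + (-6) = 4.
So p = -5/3.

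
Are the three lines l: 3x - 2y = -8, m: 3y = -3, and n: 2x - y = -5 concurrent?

Intersecting l and m: solving the 2×2 system gives (x, y) = (-10/3, -1).
Substitute into n: (2)(-10/3) + (-1)(-1) = -17/3.
But n requires -5 ≠ -17/3, so the three lines have no common point.

No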